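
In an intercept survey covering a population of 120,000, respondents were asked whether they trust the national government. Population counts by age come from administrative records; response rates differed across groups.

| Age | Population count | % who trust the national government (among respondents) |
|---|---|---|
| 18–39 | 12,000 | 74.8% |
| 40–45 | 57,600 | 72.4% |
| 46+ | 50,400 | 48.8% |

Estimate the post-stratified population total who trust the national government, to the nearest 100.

Estimated count per cell = population count × respondent percentage:
  18–39: 12,000 × 74.8% = 8976
  40–45: 57,600 × 72.4% = 41702.4
  46+: 50,400 × 48.8% = 24595.2
Estimated total = 75273.6 → 75,300.

75,300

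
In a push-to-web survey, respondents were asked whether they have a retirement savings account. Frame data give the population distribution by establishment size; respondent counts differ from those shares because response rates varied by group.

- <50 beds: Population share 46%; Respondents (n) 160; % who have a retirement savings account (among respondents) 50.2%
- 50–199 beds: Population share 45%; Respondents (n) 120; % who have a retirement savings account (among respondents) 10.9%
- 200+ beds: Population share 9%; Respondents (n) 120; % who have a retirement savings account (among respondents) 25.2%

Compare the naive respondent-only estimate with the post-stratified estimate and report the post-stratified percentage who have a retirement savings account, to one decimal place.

30.3%

Naive respondent-only estimate (weights = respondent counts):
  (160/400)×50.2 + (120/400)×10.9 + (120/400)×25.2 = 30.91%
Post-stratified estimate weights by population shares:
  0.46×50.2 + 0.45×10.9 + 0.09×25.2 = 30.265%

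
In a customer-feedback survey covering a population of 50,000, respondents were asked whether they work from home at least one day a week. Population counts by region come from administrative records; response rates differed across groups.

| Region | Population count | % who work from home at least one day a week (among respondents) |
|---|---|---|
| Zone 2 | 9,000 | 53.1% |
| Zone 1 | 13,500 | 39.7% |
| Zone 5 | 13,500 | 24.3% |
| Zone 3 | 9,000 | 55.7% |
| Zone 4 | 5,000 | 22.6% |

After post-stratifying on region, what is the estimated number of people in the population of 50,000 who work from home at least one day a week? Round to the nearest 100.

19,600

Apply each group's respondent rate to its population count:
  Zone 2: 9,000 × 53.1% = 4779
  Zone 1: 13,500 × 39.7% = 5359.5
  Zone 5: 13,500 × 24.3% = 3280.5
  Zone 3: 9,000 × 55.7% = 5013
  Zone 4: 5,000 × 22.6% = 1130
Estimated total = 19,562 → 19,600.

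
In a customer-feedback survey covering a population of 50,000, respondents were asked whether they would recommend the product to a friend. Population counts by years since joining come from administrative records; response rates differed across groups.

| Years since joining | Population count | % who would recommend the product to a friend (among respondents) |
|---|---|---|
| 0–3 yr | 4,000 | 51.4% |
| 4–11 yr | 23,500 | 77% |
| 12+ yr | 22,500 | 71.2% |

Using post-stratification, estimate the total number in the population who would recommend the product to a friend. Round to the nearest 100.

36,200

Each cell contributes its population count × the respondent rate:
  0–3 yr: 4,000 × 51.4% = 2056
  4–11 yr: 23,500 × 77% = 18,095
  12+ yr: 22,500 × 71.2% = 16,020
Estimated total = 36,171 → 36,200.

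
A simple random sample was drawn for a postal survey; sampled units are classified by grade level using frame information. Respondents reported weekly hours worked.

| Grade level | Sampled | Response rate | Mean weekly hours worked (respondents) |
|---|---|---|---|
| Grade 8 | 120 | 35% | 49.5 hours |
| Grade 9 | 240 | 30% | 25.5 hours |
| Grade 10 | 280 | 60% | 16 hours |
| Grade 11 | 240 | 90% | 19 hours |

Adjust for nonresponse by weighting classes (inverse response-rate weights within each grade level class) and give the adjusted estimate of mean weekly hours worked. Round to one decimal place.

24.0

Each respondent's weight = sampled/responded in their class; summing within a class gives n_sampled, so:
  Grade 8: 120 × 49.5 = 5940
  Grade 9: 240 × 25.5 = 6120
  Grade 10: 280 × 16 = 4480
  Grade 11: 240 × 19 = 4560
Adjusted estimate = 21,100 / 880 = 23.9773 → 24.0.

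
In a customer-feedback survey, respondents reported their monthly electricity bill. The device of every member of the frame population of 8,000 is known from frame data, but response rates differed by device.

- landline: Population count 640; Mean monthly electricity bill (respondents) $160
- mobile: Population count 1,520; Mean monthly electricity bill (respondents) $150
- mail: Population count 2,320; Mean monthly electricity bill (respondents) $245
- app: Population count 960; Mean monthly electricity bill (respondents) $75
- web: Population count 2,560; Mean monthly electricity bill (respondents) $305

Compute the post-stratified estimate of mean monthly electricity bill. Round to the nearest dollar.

Reweight to the known device distribution:
  landline: (640/8,000) × 160 = 12.8
  mobile: (1,520/8,000) × 150 = 28.5
  mail: (2,320/8,000) × 245 = 71.05
  app: (960/8,000) × 75 = 9
  web: (2,560/8,000) × 305 = 97.6
Post-stratified estimate = 218.95 → $219.

$219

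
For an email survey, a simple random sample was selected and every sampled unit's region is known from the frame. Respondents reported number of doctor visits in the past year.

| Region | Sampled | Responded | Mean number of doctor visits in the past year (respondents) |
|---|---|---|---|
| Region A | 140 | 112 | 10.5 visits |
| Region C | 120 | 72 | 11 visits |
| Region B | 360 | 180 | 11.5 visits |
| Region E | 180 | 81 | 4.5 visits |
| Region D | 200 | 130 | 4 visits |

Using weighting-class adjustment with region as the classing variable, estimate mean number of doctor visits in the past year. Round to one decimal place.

8.5

Response rates by class: Region A 112/140 = 80%, Region C 72/120 = 60%, Region B 180/360 = 50%, Region E 81/180 = 45%, Region D 130/200 = 65%.
With weight = n_sampled/n_responded per class, the weighted class total is n_sampled:
  Region A: 140 × 10.5 = 1470
  Region C: 120 × 11 = 1320
  Region B: 360 × 11.5 = 4140
  Region E: 180 × 4.5 = 810
  Region D: 200 × 4 = 800
Adjusted estimate = 8540 / 1,000 = 8.54 → 8.5.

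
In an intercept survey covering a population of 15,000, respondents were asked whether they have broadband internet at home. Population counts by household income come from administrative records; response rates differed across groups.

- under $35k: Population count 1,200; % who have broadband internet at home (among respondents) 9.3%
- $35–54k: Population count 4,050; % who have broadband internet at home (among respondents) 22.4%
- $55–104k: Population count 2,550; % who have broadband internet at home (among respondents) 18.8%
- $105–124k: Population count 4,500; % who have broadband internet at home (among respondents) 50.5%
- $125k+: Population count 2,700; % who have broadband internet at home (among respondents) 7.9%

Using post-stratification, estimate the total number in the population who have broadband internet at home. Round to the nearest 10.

3,980

Estimated count per cell = population count × respondent percentage:
  under $35k: 1,200 × 9.3% = 111.6
  $35–54k: 4,050 × 22.4% = 907.2
  $55–104k: 2,550 × 18.8% = 479.4
  $105–124k: 4,500 × 50.5% = 2272.5
  $125k+: 2,700 × 7.9% = 213.3
Estimated total = 3984 → 3,980.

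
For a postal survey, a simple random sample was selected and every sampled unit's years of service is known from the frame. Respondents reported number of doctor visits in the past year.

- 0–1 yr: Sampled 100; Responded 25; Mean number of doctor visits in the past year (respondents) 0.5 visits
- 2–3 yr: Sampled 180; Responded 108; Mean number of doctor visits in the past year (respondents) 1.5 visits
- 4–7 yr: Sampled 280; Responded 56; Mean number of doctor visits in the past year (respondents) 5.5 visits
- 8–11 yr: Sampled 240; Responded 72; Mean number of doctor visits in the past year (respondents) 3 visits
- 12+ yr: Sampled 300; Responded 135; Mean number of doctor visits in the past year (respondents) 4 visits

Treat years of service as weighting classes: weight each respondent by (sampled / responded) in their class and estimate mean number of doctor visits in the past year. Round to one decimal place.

Class response rates: 0–1 yr 25/100 = 25%, 2–3 yr 108/180 = 60%, 4–7 yr 56/280 = 20%, 8–11 yr 72/240 = 30%, 12+ yr 135/300 = 45%.
Weighting each respondent by the inverse class response rate inflates each class back to its sampled size, so the class weight is n_sampled:
  0–1 yr: 100 × 0.5 = 50
  2–3 yr: 180 × 1.5 = 270
  4–7 yr: 280 × 5.5 = 1540
  8–11 yr: 240 × 3 = 720
  12+ yr: 300 × 4 = 1200
Adjusted estimate = 3780 / 1,100 = 3.43636 → 3.4.

3.4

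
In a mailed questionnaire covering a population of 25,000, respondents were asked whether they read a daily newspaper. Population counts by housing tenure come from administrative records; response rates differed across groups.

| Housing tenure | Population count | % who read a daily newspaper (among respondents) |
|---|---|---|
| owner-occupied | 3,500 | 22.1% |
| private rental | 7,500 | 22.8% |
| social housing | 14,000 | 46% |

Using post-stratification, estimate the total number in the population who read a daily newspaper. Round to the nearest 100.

8,900

Estimated count per cell = population count × respondent percentage:
  owner-occupied: 3,500 × 22.1% = 773.5
  private rental: 7,500 × 22.8% = 1710
  social housing: 14,000 × 46% = 6440
Estimated total = 8923.5 → 8,900.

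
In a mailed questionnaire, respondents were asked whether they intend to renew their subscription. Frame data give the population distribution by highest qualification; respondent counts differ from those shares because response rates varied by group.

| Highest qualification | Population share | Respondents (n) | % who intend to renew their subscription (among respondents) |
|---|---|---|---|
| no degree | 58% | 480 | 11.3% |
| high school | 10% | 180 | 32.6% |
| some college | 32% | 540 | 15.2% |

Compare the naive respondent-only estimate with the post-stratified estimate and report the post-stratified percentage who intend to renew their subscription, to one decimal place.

14.7%

Without adjustment, the pooled respondent share is:
  (480/1200)×11.3 + (180/1200)×32.6 + (540/1200)×15.2 = 16.25%
Post-stratifying to population shares instead:
  0.58×11.3 + 0.1×32.6 + 0.32×15.2 = 14.678%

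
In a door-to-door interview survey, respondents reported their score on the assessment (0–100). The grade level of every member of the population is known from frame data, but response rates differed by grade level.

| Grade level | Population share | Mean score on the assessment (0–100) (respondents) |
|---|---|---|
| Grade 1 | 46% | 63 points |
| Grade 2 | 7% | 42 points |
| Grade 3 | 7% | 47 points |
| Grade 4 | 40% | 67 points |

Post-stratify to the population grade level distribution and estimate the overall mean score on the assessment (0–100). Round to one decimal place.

Reweight to the known grade level distribution:
  Grade 1: 0.46 × 63 = 28.98
  Grade 2: 0.07 × 42 = 2.94
  Grade 3: 0.07 × 47 = 3.29
  Grade 4: 0.4 × 67 = 26.8
Post-stratified estimate = 62.01 → 62.0.

62.0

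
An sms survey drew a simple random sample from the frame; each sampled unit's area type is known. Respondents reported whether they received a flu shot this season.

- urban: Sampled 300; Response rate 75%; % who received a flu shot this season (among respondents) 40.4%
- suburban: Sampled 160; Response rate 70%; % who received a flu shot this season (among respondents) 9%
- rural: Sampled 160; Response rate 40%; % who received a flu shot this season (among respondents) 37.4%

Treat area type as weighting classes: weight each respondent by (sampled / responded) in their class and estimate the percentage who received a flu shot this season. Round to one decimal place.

31.5%

With weight = n_sampled/n_responded per class, the weighted class total is n_sampled:
  urban: 300 × 40.4 = 12,120
  suburban: 160 × 9 = 1440
  rural: 160 × 37.4 = 5984
Adjusted estimate = 19,544 / 620 = 31.5226 → 31.5%.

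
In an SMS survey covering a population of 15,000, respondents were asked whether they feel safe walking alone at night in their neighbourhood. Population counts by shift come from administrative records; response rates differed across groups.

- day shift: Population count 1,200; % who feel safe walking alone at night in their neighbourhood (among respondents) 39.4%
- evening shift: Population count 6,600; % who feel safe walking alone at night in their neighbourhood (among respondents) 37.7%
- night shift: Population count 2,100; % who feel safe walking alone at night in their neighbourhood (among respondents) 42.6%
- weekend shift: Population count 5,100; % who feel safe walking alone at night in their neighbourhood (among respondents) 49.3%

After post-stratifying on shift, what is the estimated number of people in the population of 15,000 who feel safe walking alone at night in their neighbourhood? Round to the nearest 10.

6,370

Each cell contributes its population count × the respondent rate:
  day shift: 1,200 × 39.4% = 472.8
  evening shift: 6,600 × 37.7% = 2488.2
  night shift: 2,100 × 42.6% = 894.6
  weekend shift: 5,100 × 49.3% = 2514.3
Estimated total = 6369.9 → 6,370.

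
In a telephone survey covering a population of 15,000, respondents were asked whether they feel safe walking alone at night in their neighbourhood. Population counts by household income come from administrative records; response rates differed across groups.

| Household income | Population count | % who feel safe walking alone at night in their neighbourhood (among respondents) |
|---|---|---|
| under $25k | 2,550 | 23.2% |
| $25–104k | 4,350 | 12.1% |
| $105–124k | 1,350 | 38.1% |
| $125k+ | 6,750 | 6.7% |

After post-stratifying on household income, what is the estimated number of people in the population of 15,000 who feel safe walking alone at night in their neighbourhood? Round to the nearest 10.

Apply each group's respondent rate to its population count:
  under $25k: 2,550 × 23.2% = 591.6
  $25–104k: 4,350 × 12.1% = 526.35
  $105–124k: 1,350 × 38.1% = 514.35
  $125k+: 6,750 × 6.7% = 452.25
Estimated total = 2084.55 → 2,080.

2,080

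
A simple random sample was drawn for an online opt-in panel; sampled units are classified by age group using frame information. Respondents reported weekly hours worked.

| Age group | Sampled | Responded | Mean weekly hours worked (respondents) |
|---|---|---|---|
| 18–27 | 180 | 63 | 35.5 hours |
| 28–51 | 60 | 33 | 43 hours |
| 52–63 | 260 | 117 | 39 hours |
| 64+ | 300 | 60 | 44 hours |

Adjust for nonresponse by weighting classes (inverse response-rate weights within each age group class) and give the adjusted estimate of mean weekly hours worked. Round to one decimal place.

Class response rates: 18–27 63/180 = 35%, 28–51 33/60 = 55%, 52–63 117/260 = 45%, 64+ 60/300 = 20%.
Each respondent's weight = sampled/responded in their class; summing within a class gives n_sampled, so:
  18–27: 180 × 35.5 = 6390
  28–51: 60 × 43 = 2580
  52–63: 260 × 39 = 10,140
  64+: 300 × 44 = 13,200
Adjusted estimate = 32,310 / 800 = 40.3875 → 40.4.

40.4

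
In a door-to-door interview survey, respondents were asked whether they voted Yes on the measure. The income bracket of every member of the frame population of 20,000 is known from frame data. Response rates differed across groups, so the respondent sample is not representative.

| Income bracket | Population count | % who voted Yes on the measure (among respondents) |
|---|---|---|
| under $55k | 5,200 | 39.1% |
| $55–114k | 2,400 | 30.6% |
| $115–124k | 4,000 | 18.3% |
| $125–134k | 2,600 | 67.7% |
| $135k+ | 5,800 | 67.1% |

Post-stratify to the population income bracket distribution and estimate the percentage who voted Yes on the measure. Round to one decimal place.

45.8%

Reweight to the known income bracket distribution:
  under $55k: (5,200/20,000) × 39.1 = 10.166
  $55–114k: (2,400/20,000) × 30.6 = 3.672
  $115–124k: (4,000/20,000) × 18.3 = 3.66
  $125–134k: (2,600/20,000) × 67.7 = 8.801
  $135k+: (5,800/20,000) × 67.1 = 19.459
Post-stratified estimate = 45.758 → 45.8%.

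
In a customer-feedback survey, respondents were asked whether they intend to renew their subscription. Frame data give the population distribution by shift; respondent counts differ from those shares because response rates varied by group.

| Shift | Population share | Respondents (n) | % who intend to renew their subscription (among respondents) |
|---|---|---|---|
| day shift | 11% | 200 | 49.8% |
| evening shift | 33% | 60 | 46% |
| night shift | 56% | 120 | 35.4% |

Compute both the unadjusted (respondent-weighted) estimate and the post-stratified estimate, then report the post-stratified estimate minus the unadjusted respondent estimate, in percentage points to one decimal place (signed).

Naive respondent-only estimate (weights = respondent counts):
  (200/380)×49.8 + (60/380)×46 + (120/380)×35.4 = 44.6526%
Post-stratified estimate weights by population shares:
  0.11×49.8 + 0.33×46 + 0.56×35.4 = 40.482%
Difference = 40.482 − 44.6526 = -4.1706 pp.

-4.2 percentage points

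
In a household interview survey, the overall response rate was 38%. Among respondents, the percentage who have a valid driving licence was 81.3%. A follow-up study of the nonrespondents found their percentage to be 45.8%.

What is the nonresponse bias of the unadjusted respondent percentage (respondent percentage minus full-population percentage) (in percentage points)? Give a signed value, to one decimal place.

Nonresponse fraction = 1 − 0.38 = 0.62.
Bias = (nonresponse fraction) × (respondent percentage − nonrespondent percentage)
     = 0.62 × (81.3 − 45.8) = 0.62 × 35.5 = 22.01.

+22.0 percentage points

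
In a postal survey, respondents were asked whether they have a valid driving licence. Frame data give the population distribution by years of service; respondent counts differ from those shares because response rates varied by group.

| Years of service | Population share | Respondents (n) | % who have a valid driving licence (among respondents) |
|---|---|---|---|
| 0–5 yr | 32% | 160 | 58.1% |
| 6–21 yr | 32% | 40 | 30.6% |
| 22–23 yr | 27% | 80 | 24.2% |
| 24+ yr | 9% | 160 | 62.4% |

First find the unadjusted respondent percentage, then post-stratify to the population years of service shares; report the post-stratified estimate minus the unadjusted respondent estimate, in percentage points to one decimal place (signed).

-10.5 percentage points

Naive respondent-only estimate (weights = respondent counts):
  (160/440)×58.1 + (40/440)×30.6 + (80/440)×24.2 + (160/440)×62.4 = 51%
Reweighting by population years of service shares:
  0.32×58.1 + 0.32×30.6 + 0.27×24.2 + 0.09×62.4 = 40.534%
Difference = 40.534 − 51 = -10.466 pp.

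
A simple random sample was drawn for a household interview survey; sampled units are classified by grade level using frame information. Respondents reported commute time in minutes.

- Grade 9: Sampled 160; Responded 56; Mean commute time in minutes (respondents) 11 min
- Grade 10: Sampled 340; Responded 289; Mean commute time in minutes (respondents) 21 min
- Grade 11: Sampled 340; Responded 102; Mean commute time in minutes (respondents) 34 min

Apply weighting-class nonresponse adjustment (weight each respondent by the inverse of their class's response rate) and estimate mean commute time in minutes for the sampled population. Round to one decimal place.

24.4

Class response rates: Grade 9 56/160 = 35%, Grade 10 289/340 = 85%, Grade 11 102/340 = 30%.
Each respondent's weight = sampled/responded in their class; summing within a class gives n_sampled, so:
  Grade 9: 160 × 11 = 1760
  Grade 10: 340 × 21 = 7140
  Grade 11: 340 × 34 = 11,560
Adjusted estimate = 20,460 / 840 = 24.3571 → 24.4.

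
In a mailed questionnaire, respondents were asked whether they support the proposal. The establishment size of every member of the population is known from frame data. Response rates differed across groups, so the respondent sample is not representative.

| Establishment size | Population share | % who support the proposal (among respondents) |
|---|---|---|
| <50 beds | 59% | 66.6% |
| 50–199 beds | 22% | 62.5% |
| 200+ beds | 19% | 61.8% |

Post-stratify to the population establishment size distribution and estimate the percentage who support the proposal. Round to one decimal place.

Reweight to the known establishment size distribution:
  <50 beds: 0.59 × 66.6 = 39.294
  50–199 beds: 0.22 × 62.5 = 13.75
  200+ beds: 0.19 × 61.8 = 11.742
Post-stratified estimate = 64.786 → 64.8%.

64.8%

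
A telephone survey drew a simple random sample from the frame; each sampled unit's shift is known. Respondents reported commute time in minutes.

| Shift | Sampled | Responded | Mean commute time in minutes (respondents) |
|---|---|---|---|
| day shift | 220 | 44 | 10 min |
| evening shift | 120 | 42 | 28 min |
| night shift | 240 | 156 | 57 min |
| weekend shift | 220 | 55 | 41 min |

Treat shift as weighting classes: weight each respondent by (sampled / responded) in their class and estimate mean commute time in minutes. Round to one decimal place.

Response rates by class: day shift 44/220 = 20%, evening shift 42/120 = 35%, night shift 156/240 = 65%, weekend shift 55/220 = 25%.
Weighting each respondent by the inverse class response rate inflates each class back to its sampled size, so the class weight is n_sampled:
  day shift: 220 × 10 = 2200
  evening shift: 120 × 28 = 3360
  night shift: 240 × 57 = 13,680
  weekend shift: 220 × 41 = 9020
Adjusted estimate = 28,260 / 800 = 35.325 → 35.3.

35.3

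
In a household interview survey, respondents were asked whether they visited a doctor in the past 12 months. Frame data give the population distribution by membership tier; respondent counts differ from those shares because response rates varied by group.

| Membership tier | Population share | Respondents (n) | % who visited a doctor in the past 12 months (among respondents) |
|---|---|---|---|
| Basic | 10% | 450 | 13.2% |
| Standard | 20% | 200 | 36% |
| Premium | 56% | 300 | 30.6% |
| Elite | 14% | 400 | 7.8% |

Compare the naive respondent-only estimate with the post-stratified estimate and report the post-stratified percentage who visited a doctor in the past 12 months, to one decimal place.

Naive respondent-only estimate (weights = respondent counts):
  (450/1350)×13.2 + (200/1350)×36 + (300/1350)×30.6 + (400/1350)×7.8 = 18.8444%
Post-stratified estimate weights by population shares:
  0.1×13.2 + 0.2×36 + 0.56×30.6 + 0.14×7.8 = 26.748%

26.7%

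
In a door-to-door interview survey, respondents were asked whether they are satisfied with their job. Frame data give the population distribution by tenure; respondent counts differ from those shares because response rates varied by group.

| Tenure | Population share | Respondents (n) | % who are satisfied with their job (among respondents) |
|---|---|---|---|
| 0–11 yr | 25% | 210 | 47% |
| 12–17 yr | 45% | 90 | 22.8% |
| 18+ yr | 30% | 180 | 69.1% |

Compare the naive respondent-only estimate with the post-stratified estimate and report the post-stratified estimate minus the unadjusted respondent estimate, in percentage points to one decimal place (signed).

-8.0 percentage points

Without adjustment, the pooled respondent share is:
  (210/480)×47 + (90/480)×22.8 + (180/480)×69.1 = 50.75%
Reweighting by population tenure shares:
  0.25×47 + 0.45×22.8 + 0.3×69.1 = 42.74%
Difference = 42.74 − 50.75 = -8.01 pp.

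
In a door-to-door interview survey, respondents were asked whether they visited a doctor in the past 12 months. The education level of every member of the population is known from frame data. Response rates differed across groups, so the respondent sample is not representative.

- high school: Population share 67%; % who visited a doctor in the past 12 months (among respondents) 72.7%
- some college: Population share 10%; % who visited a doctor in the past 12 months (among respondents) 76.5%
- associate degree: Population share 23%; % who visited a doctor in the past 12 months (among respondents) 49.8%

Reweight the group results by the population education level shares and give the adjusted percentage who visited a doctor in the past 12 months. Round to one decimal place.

Post-stratification weights by population share, not respondent share:
  high school: 0.67 × 72.7 = 48.709
  some college: 0.1 × 76.5 = 7.65
  associate degree: 0.23 × 49.8 = 11.454
Post-stratified estimate = 67.813 → 67.8%.

67.8%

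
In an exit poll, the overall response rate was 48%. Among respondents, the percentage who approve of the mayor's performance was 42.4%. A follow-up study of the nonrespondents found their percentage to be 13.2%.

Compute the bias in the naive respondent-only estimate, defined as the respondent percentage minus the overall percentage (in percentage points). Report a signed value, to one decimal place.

+15.2 percentage points

Nonresponse fraction = 1 − 0.48 = 0.52.
Bias = (nonresponse fraction) × (respondent percentage − nonrespondent percentage)
     = 0.52 × (42.4 − 13.2) = 0.52 × 29.2 = 15.184.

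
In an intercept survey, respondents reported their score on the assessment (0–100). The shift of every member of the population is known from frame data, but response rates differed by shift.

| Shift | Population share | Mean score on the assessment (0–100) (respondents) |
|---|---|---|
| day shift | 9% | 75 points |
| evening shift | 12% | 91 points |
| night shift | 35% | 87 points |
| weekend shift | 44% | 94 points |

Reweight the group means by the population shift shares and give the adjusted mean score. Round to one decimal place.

89.5

Post-stratification weights by population share, not respondent share:
  day shift: 0.09 × 75 = 6.75
  evening shift: 0.12 × 91 = 10.92
  night shift: 0.35 × 87 = 30.45
  weekend shift: 0.44 × 94 = 41.36
Post-stratified estimate = 89.48 → 89.5.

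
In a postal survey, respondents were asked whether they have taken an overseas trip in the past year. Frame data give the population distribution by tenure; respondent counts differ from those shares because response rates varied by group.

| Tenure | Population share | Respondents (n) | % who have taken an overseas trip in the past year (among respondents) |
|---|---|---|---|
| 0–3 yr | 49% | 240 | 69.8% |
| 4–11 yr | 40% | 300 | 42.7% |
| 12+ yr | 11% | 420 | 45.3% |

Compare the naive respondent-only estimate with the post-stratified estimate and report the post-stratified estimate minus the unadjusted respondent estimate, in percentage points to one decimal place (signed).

+5.7 percentage points

Naive respondent-only estimate (weights = respondent counts):
  (240/960)×69.8 + (300/960)×42.7 + (420/960)×45.3 = 50.6125%
Post-stratified estimate weights by population shares:
  0.49×69.8 + 0.4×42.7 + 0.11×45.3 = 56.265%
Difference = 56.265 − 50.6125 = 5.6525 pp.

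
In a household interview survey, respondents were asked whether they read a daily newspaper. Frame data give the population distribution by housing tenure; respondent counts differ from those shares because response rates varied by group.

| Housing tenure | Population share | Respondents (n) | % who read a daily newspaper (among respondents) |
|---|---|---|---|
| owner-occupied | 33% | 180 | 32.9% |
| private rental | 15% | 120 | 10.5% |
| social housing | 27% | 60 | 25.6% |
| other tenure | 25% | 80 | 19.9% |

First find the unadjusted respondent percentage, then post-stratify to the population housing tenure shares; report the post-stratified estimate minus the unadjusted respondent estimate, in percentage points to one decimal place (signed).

Without adjustment, the pooled respondent share is:
  (180/440)×32.9 + (120/440)×10.5 + (60/440)×25.6 + (80/440)×19.9 = 23.4318%
Post-stratifying to population shares instead:
  0.33×32.9 + 0.15×10.5 + 0.27×25.6 + 0.25×19.9 = 24.319%
Difference = 24.319 − 23.4318 = 0.8872 pp.

+0.9 percentage points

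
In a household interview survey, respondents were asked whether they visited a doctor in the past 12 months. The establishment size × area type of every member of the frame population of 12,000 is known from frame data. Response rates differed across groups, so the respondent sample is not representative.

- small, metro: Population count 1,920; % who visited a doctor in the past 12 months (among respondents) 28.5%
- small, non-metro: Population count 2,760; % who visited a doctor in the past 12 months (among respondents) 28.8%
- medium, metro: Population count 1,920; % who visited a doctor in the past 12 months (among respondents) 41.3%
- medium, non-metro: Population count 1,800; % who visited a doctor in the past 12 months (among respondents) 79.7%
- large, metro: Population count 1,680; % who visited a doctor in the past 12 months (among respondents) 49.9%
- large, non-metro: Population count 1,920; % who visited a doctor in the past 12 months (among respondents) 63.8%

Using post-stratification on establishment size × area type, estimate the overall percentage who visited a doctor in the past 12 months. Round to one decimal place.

46.9%

Weight each group's respondent value by its population share:
  small, metro: (1,920/12,000) × 28.5 = 4.56
  small, non-metro: (2,760/12,000) × 28.8 = 6.624
  medium, metro: (1,920/12,000) × 41.3 = 6.608
  medium, non-metro: (1,800/12,000) × 79.7 = 11.955
  large, metro: (1,680/12,000) × 49.9 = 6.986
  large, non-metro: (1,920/12,000) × 63.8 = 10.208
Post-stratified estimate = 46.941 → 46.9%.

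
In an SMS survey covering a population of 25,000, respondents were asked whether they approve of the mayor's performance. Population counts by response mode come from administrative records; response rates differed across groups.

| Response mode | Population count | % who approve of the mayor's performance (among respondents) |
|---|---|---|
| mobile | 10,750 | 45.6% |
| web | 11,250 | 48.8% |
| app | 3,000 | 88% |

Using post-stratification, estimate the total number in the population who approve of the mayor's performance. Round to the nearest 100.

13,000

Each cell contributes its population count × the respondent rate:
  mobile: 10,750 × 45.6% = 4902
  web: 11,250 × 48.8% = 5490
  app: 3,000 × 88% = 2640
Estimated total = 13,032 → 13,000.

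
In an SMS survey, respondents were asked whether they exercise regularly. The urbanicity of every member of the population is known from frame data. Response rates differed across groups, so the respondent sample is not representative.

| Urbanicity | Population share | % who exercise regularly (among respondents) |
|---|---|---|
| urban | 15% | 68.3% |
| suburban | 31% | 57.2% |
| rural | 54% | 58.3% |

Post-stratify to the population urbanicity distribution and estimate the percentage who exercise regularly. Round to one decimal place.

Each cell contributes population-share × respondent value:
  urban: 0.15 × 68.3 = 10.245
  suburban: 0.31 × 57.2 = 17.732
  rural: 0.54 × 58.3 = 31.482
Post-stratified estimate = 59.459 → 59.5%.

59.5%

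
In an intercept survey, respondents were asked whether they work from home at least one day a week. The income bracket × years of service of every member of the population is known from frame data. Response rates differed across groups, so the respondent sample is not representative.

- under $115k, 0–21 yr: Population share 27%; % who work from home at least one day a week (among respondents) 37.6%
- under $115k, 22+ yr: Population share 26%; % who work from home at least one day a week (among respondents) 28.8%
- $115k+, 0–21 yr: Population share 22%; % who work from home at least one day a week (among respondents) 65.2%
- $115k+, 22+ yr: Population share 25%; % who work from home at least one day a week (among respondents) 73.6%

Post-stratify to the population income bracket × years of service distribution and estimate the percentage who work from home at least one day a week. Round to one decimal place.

50.4%

Weight each group's respondent value by its population share:
  under $115k, 0–21 yr: 0.27 × 37.6 = 10.152
  under $115k, 22+ yr: 0.26 × 28.8 = 7.488
  $115k+, 0–21 yr: 0.22 × 65.2 = 14.344
  $115k+, 22+ yr: 0.25 × 73.6 = 18.4
Post-stratified estimate = 50.384 → 50.4%.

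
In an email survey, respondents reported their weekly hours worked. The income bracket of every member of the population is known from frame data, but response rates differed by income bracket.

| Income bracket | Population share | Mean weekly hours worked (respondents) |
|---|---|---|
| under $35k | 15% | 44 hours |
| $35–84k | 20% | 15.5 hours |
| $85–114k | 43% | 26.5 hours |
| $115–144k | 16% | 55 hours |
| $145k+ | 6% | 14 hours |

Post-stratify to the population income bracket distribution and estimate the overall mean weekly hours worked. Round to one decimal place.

Weight each group's respondent value by its population share:
  under $35k: 0.15 × 44 = 6.6
  $35–84k: 0.2 × 15.5 = 3.1
  $85–114k: 0.43 × 26.5 = 11.395
  $115–144k: 0.16 × 55 = 8.8
  $145k+: 0.06 × 14 = 0.84
Post-stratified estimate = 30.735 → 30.7.

30.7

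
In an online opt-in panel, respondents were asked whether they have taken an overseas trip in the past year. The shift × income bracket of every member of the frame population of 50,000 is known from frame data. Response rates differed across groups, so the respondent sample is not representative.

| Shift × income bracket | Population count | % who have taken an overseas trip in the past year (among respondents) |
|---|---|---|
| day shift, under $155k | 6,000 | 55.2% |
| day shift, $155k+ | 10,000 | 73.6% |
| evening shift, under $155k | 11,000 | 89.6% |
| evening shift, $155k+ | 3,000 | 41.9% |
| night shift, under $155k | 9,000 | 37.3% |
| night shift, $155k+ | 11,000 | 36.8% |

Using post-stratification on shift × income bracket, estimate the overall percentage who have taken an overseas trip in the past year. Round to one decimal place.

58.4%

Reweight to the known shift × income bracket distribution:
  day shift, under $155k: (6,000/50,000) × 55.2 = 6.624
  day shift, $155k+: (10,000/50,000) × 73.6 = 14.72
  evening shift, under $155k: (11,000/50,000) × 89.6 = 19.712
  evening shift, $155k+: (3,000/50,000) × 41.9 = 2.514
  night shift, under $155k: (9,000/50,000) × 37.3 = 6.714
  night shift, $155k+: (11,000/50,000) × 36.8 = 8.096
Post-stratified estimate = 58.38 → 58.4%.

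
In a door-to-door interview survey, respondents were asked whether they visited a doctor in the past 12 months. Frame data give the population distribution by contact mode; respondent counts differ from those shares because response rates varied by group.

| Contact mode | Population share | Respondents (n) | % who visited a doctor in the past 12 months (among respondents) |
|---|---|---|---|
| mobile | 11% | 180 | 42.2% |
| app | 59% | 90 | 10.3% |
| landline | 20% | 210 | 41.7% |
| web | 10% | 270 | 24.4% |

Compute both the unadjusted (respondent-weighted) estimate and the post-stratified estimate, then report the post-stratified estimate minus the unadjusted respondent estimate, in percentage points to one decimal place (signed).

Naive respondent-only estimate (weights = respondent counts):
  (180/750)×42.2 + (90/750)×10.3 + (210/750)×41.7 + (270/750)×24.4 = 31.824%
Post-stratifying to population shares instead:
  0.11×42.2 + 0.59×10.3 + 0.2×41.7 + 0.1×24.4 = 21.499%
Difference = 21.499 − 31.824 = -10.325 pp.

-10.3 percentage points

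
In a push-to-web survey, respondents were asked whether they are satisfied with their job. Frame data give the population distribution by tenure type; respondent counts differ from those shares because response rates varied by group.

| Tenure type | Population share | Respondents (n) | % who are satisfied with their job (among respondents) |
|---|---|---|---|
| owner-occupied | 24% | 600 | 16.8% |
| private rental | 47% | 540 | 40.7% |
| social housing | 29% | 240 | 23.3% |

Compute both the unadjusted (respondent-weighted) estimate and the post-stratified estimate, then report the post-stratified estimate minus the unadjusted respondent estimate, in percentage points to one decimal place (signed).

Naive respondent-only estimate (weights = respondent counts):
  (600/1380)×16.8 + (540/1380)×40.7 + (240/1380)×23.3 = 27.2826%
Reweighting by population tenure type shares:
  0.24×16.8 + 0.47×40.7 + 0.29×23.3 = 29.918%
Difference = 29.918 − 27.2826 = 2.6354 pp.

+2.6 percentage points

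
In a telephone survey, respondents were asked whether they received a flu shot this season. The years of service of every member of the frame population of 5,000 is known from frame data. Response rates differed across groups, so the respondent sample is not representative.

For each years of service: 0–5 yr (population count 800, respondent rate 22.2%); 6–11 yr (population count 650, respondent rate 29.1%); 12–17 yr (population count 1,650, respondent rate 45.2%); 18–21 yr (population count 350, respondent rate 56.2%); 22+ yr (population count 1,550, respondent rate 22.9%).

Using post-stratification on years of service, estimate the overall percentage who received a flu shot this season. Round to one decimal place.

Each cell contributes population-share × respondent value:
  0–5 yr: (800/5,000) × 22.2 = 3.552
  6–11 yr: (650/5,000) × 29.1 = 3.783
  12–17 yr: (1,650/5,000) × 45.2 = 14.916
  18–21 yr: (350/5,000) × 56.2 = 3.934
  22+ yr: (1,550/5,000) × 22.9 = 7.099
Post-stratified estimate = 33.284 → 33.3%.

33.3%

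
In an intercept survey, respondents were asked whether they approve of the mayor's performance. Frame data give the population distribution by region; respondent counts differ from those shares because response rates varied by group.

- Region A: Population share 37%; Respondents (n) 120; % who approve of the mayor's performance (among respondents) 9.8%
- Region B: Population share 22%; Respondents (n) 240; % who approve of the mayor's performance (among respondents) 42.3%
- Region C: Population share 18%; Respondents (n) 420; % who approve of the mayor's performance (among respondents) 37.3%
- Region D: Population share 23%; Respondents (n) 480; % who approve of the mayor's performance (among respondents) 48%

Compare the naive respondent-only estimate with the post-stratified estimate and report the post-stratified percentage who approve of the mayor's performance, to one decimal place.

30.7%

Naive respondent-only estimate (weights = respondent counts):
  (120/1260)×9.8 + (240/1260)×42.3 + (420/1260)×37.3 + (480/1260)×48 = 39.7095%
Post-stratifying to population shares instead:
  0.37×9.8 + 0.22×42.3 + 0.18×37.3 + 0.23×48 = 30.686%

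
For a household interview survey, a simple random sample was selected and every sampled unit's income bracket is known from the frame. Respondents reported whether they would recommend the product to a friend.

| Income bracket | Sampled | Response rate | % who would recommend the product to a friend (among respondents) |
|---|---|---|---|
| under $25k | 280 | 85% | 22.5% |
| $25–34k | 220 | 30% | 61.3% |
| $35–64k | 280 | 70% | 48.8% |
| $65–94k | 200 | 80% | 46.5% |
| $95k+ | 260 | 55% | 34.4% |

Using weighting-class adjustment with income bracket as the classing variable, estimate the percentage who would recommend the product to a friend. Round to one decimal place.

Each respondent's weight = sampled/responded in their class; summing within a class gives n_sampled, so:
  under $25k: 280 × 22.5 = 6300
  $25–34k: 220 × 61.3 = 13,486
  $35–64k: 280 × 48.8 = 13,664
  $65–94k: 200 × 46.5 = 9300
  $95k+: 260 × 34.4 = 8944
Adjusted estimate = 51,694 / 1,240 = 41.6887 → 41.7%.

41.7%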